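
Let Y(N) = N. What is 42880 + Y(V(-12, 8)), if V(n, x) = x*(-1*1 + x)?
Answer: 42936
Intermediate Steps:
V(n, x) = x*(-1 + x)
42880 + Y(V(-12, 8)) = 42880 + 8*(-1 + 8) = 42880 + 8*7 = 42880 + 56 = 42936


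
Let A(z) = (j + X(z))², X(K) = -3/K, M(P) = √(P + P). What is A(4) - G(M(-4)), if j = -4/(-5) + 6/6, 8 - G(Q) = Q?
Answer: -2759/400 + 2*I*√2 ≈ -6.8975 + 2.8284*I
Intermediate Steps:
M(P) = √2*√P (M(P) = √(2*P) = √2*√P)
G(Q) = 8 - Q
j = 9/5 (j = -4*(-⅕) + 6*(⅙) = ⅘ + 1 = 9/5 ≈ 1.8000)
A(z) = (9/5 - 3/z)²
A(4) - G(M(-4)) = (9/5 - 3/4)² - (8 - √2*√(-4)) = (9/5 - 3*¼)² - (8 - √2*2*I) = (9/5 - ¾)² - (8 - 2*I*√2) = (21/20)² - (8 - 2*I*√2) = 441/400 + (-8 + 2*I*√2) = -2759/400 + 2*I*√2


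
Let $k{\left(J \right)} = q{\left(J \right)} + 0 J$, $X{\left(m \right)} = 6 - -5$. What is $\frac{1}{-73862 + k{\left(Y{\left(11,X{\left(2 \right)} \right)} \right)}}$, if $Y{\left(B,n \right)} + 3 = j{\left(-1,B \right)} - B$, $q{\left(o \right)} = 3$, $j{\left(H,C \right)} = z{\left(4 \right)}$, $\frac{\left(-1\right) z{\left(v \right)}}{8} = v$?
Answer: $- \frac{1}{73859} \approx -1.3539 \cdot 10^{-5}$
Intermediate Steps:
$z{\left(v \right)} = - 8 v$
$X{\left(m \right)} = 11$ ($X{\left(m \right)} = 6 + 5 = 11$)
$j{\left(H,C \right)} = -32$ ($j{\left(H,C \right)} = \left(-8\right) 4 = -32$)
$Y{\left(B,n \right)} = -35 - B$ ($Y{\left(B,n \right)} = -3 - \left(32 + B\right) = -35 - B$)
$k{\left(J \right)} = 3$ ($k{\left(J \right)} = 3 + 0 J = 3 + 0 = 3$)
$\frac{1}{-73862 + k{\left(Y{\left(11,X{\left(2 \right)} \right)} \right)}} = \frac{1}{-73862 + 3} = \frac{1}{-73859} = - \frac{1}{73859}$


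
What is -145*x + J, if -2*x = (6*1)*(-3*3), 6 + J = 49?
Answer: -3872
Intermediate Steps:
J = 43 (J = -6 + 49 = 43)
x = 27 (x = -6*1*(-3*3)/2 = -3*(-9) = -1/2*(-54) = 27)
-145*x + J = -145*27 + 43 = -3915 + 43 = -3872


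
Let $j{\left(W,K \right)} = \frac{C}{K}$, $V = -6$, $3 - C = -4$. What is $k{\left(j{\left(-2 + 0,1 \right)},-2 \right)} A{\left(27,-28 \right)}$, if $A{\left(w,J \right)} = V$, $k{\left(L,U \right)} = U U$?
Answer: $-24$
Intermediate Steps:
$C = 7$ ($C = 3 - -4 = 3 + 4 = 7$)
$j{\left(W,K \right)} = \frac{7}{K}$
$k{\left(L,U \right)} = U^{2}$
$A{\left(w,J \right)} = -6$
$k{\left(j{\left(-2 + 0,1 \right)},-2 \right)} A{\left(27,-28 \right)} = \left(-2\right)^{2} \left(-6\right) = 4 \left(-6\right) = -24$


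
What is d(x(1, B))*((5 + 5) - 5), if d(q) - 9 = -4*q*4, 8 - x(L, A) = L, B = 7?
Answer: -515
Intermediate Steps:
x(L, A) = 8 - L
d(q) = 9 - 16*q (d(q) = 9 - 4*q*4 = 9 - 16*q)
d(x(1, B))*((5 + 5) - 5) = (9 - 16*(8 - 1*1))*((5 + 5) - 5) = (9 - 16*(8 - 1))*(10 - 5) = (9 - 16*7)*5 = (9 - 112)*5 = -103*5 = -515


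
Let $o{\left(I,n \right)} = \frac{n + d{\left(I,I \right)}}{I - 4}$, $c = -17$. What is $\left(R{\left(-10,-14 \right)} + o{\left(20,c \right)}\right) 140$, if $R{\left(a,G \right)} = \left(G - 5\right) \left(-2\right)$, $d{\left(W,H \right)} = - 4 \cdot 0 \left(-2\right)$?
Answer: $\frac{20685}{4} \approx 5171.3$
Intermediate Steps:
$d{\left(W,H \right)} = 0$ ($d{\left(W,H \right)} = \left(-4\right) 0 = 0$)
$R{\left(a,G \right)} = 10 - 2 G$ ($R{\left(a,G \right)} = \left(-5 + G\right) \left(-2\right) = 10 - 2 G$)
$o{\left(I,n \right)} = \frac{n}{-4 + I}$ ($o{\left(I,n \right)} = \frac{n + 0}{I - 4} = \frac{n}{-4 + I}$)
$\left(R{\left(-10,-14 \right)} + o{\left(20,c \right)}\right) 140 = \left(\left(10 - -28\right) - \frac{17}{-4 + 20}\right) 140 = \left(\left(10 + 28\right) - \frac{17}{16}\right) 140 = \left(38 - \frac{17}{16}\right) 140 = \frac{591}{16} \cdot 140 = \frac{20685}{4}$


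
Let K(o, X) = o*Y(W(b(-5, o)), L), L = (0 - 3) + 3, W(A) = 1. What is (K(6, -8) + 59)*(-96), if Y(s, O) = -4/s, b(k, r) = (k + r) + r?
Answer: -3360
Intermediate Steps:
b(k, r) = k + 2*r
L = 0 (L = -3 + 3 = 0)
K(o, X) = -4*o (K(o, X) = o*(-4/1) = o*(-4*1) = o*(-4) = -4*o)
(K(6, -8) + 59)*(-96) = (-4*6 + 59)*(-96) = (-24 + 59)*(-96) = 35*(-96) = -3360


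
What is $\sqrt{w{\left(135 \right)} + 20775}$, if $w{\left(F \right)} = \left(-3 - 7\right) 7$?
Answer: $\sqrt{20705} \approx 143.89$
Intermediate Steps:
$w{\left(F \right)} = -70$ ($w{\left(F \right)} = \left(-10\right) 7 = -70$)
$\sqrt{w{\left(135 \right)} + 20775} = \sqrt{-70 + 20775} = \sqrt{20705}$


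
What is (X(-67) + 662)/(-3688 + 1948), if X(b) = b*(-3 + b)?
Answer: -446/145 ≈ -3.0759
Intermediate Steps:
(X(-67) + 662)/(-3688 + 1948) = (-67*(-3 - 67) + 662)/(-3688 + 1948) = (-67*(-70) + 662)/(-1740) = (4690 + 662)*(-1/1740) = 5352*(-1/1740) = -446/145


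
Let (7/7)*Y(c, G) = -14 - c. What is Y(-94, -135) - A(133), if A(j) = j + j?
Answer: -186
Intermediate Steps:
Y(c, G) = -14 - c
A(j) = 2*j
Y(-94, -135) - A(133) = (-14 - 1*(-94)) - 2*133 = (-14 + 94) - 1*266 = 80 - 266 = -186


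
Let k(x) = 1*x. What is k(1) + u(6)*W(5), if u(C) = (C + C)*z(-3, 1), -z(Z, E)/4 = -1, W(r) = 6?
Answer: 289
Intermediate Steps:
k(x) = x
z(Z, E) = 4 (z(Z, E) = -4*(-1) = 4)
u(C) = 8*C (u(C) = (C + C)*4 = (2*C)*4 = 8*C)
k(1) + u(6)*W(5) = 1 + (8*6)*6 = 1 + 48*6 = 1 + 288 = 289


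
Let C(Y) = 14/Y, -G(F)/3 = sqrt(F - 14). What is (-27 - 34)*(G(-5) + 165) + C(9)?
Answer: -90571/9 + 183*I*sqrt(19) ≈ -10063.0 + 797.68*I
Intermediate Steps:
G(F) = -3*sqrt(-14 + F) (G(F) = -3*sqrt(F - 14) = -3*sqrt(-14 + F))
(-27 - 34)*(G(-5) + 165) + C(9) = (-27 - 34)*(-3*sqrt(-14 - 5) + 165) + 14/9 = -61*(-3*I*sqrt(19) + 165) + 14*(1/9) = -61*(-3*I*sqrt(19) + 165) + 14/9 = -61*(165 - 3*I*sqrt(19)) + 14/9 = (-10065 + 183*I*sqrt(19)) + 14/9 = -90571/9 + 183*I*sqrt(19)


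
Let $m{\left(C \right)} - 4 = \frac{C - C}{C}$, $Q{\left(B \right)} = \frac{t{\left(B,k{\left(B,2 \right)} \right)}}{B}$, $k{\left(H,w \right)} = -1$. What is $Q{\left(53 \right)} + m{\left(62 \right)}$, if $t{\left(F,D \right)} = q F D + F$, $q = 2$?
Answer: $3$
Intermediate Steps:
$t{\left(F,D \right)} = F + 2 D F$ ($t{\left(F,D \right)} = 2 F D + F = 2 D F + F = F + 2 D F$)
$Q{\left(B \right)} = -1$ ($Q{\left(B \right)} = \frac{B \left(1 + 2 \left(-1\right)\right)}{B} = \frac{B \left(1 - 2\right)}{B} = \frac{B \left(-1\right)}{B} = \frac{\left(-1\right) B}{B} = -1$)
$m{\left(C \right)} = 4$ ($m{\left(C \right)} = 4 + \frac{C - C}{C} = 4 + \frac{0}{C} = 4 + 0 = 4$)
$Q{\left(53 \right)} + m{\left(62 \right)} = -1 + 4 = 3$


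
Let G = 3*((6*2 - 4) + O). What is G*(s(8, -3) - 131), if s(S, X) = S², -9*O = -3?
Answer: -1675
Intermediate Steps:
O = ⅓ (O = -⅑*(-3) = ⅓ ≈ 0.33333)
G = 25 (G = 3*((6*2 - 4) + ⅓) = 3*((12 - 4) + ⅓) = 3*(8 + ⅓) = 3*(25/3) = 25)
G*(s(8, -3) - 131) = 25*(8² - 131) = 25*(64 - 131) = 25*(-67) = -1675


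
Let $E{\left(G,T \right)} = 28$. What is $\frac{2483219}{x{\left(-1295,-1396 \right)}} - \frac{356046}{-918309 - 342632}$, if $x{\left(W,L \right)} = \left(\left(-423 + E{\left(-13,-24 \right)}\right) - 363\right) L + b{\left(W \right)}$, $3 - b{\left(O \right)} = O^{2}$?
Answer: $- \frac{2910852157795}{780338381614} \approx -3.7302$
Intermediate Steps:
$b{\left(O \right)} = 3 - O^{2}$
$x{\left(W,L \right)} = 3 - W^{2} - 758 L$ ($x{\left(W,L \right)} = \left(\left(-423 + 28\right) - 363\right) L - \left(-3 + W^{2}\right) = \left(-395 - 363\right) L - \left(-3 + W^{2}\right) = - 758 L - \left(-3 + W^{2}\right) = 3 - W^{2} - 758 L$)
$\frac{2483219}{x{\left(-1295,-1396 \right)}} - \frac{356046}{-918309 - 342632} = \frac{2483219}{3 - \left(-1295\right)^{2} - -1058168} - \frac{356046}{-918309 - 342632} = \frac{2483219}{3 - 1677025 + 1058168} - \frac{356046}{-918309 - 342632} = \frac{2483219}{3 - 1677025 + 1058168} - \frac{356046}{-1260941} = \frac{2483219}{-618854} - - \frac{356046}{1260941} = 2483219 \left(- \frac{1}{618854}\right) + \frac{356046}{1260941} = - \frac{2483219}{618854} + \frac{356046}{1260941} = - \frac{2910852157795}{780338381614}$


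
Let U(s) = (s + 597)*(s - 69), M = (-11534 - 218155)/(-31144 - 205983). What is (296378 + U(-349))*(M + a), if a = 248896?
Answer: 11374017181069434/237127 ≈ 4.7966e+10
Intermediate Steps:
M = 229689/237127 (M = -229689/(-237127) = -229689*(-1/237127) = 229689/237127 ≈ 0.96863)
U(s) = (-69 + s)*(597 + s) (U(s) = (597 + s)*(-69 + s) = (-69 + s)*(597 + s))
(296378 + U(-349))*(M + a) = (296378 + (-41193 + (-349)**2 + 528*(-349)))*(229689/237127 + 248896) = (296378 + (-41193 + 121801 - 184272))*(59020191481/237127) = (296378 - 103664)*(59020191481/237127) = 192714*(59020191481/237127) = 11374017181069434/237127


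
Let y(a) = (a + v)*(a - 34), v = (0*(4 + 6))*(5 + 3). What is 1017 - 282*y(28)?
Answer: 48393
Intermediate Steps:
v = 0 (v = (0*10)*8 = 0*8 = 0)
y(a) = a*(-34 + a) (y(a) = (a + 0)*(a - 34) = a*(-34 + a))
1017 - 282*y(28) = 1017 - 7896*(-34 + 28) = 1017 - 7896*(-6) = 1017 - 282*(-168) = 1017 + 47376 = 48393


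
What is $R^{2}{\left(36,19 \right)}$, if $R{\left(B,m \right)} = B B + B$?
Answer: $1774224$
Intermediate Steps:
$R{\left(B,m \right)} = B + B^{2}$ ($R{\left(B,m \right)} = B^{2} + B = B + B^{2}$)
$R^{2}{\left(36,19 \right)} = \left(36 \left(1 + 36\right)\right)^{2} = \left(36 \cdot 37\right)^{2} = 1332^{2} = 1774224$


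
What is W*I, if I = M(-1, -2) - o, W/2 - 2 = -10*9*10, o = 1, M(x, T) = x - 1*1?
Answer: 5388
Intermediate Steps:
M(x, T) = -1 + x (M(x, T) = x - 1 = -1 + x)
W = -1796 (W = 4 + 2*(-10*9*10) = 4 + 2*(-90*10) = 4 + 2*(-900) = 4 - 1800 = -1796)
I = -3 (I = (-1 - 1) - 1*1 = -2 - 1 = -3)
W*I = -1796*(-3) = 5388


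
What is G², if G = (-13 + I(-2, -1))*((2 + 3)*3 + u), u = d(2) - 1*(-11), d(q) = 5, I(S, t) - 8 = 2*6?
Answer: 47089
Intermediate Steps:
I(S, t) = 20 (I(S, t) = 8 + 2*6 = 8 + 12 = 20)
u = 16 (u = 5 - 1*(-11) = 5 + 11 = 16)
G = 217 (G = (-13 + 20)*((2 + 3)*3 + 16) = 7*(5*3 + 16) = 7*(15 + 16) = 7*31 = 217)
G² = 217² = 47089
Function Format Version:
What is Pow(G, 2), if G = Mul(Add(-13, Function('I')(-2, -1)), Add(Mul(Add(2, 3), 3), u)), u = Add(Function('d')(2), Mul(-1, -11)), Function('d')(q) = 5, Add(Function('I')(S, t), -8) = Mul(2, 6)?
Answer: 47089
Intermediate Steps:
Function('I')(S, t) = 20 (Function('I')(S, t) = Add(8, Mul(2, 6)) = Add(8, 12) = 20)
u = 16 (u = Add(5, Mul(-1, -11)) = Add(5, 11) = 16)
G = 217 (G = Mul(Add(-13, 20), Add(Mul(Add(2, 3), 3), 16)) = Mul(7, Add(Mul(5, 3), 16)) = Mul(7, Add(15, 16)) = Mul(7, 31) = 217)
Pow(G, 2) = Pow(217, 2) = 47089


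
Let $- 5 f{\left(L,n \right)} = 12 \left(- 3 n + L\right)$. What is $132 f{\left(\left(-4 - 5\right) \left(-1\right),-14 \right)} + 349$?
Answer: $- \frac{79039}{5} \approx -15808.0$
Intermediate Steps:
$f{\left(L,n \right)} = - \frac{12 L}{5} + \frac{36 n}{5}$ ($f{\left(L,n \right)} = - \frac{12 \left(- 3 n + L\right)}{5} = - \frac{12 \left(L - 3 n\right)}{5} = - \frac{- 36 n + 12 L}{5} = - \frac{12 L}{5} + \frac{36 n}{5}$)
$132 f{\left(\left(-4 - 5\right) \left(-1\right),-14 \right)} + 349 = 132 \left(- \frac{12 \left(-4 - 5\right) \left(-1\right)}{5} + \frac{36}{5} \left(-14\right)\right) + 349 = 132 \left(- \frac{12 \left(\left(-9\right) \left(-1\right)\right)}{5} - \frac{504}{5}\right) + 349 = 132 \left(\left(- \frac{12}{5}\right) 9 - \frac{504}{5}\right) + 349 = 132 \left(- \frac{108}{5} - \frac{504}{5}\right) + 349 = 132 \left(- \frac{612}{5}\right) + 349 = - \frac{80784}{5} + 349 = - \frac{79039}{5}$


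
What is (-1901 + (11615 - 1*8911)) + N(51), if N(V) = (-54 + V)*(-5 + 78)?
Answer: 584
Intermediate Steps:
N(V) = -3942 + 73*V (N(V) = (-54 + V)*73 = -3942 + 73*V)
(-1901 + (11615 - 1*8911)) + N(51) = (-1901 + (11615 - 1*8911)) + (-3942 + 73*51) = (-1901 + (11615 - 8911)) + (-3942 + 3723) = (-1901 + 2704) - 219 = 803 - 219 = 584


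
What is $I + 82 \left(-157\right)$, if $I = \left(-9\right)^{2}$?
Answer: $-12793$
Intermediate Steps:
$I = 81$
$I + 82 \left(-157\right) = 81 + 82 \left(-157\right) = 81 - 12874 = -12793$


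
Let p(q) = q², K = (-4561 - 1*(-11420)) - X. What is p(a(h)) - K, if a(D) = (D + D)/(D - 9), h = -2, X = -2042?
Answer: -1077005/121 ≈ -8900.9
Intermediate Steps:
K = 8901 (K = (-4561 - 1*(-11420)) - 1*(-2042) = (-4561 + 11420) + 2042 = 6859 + 2042 = 8901)
a(D) = 2*D/(-9 + D) (a(D) = (2*D)/(-9 + D) = 2*D/(-9 + D))
p(a(h)) - K = (2*(-2)/(-9 - 2))² - 1*8901 = (2*(-2)/(-11))² - 8901 = (2*(-2)*(-1/11))² - 8901 = (4/11)² - 8901 = 16/121 - 8901 = -1077005/121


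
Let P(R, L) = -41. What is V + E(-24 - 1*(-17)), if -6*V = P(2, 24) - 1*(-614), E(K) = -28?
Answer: -247/2 ≈ -123.50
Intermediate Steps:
V = -191/2 (V = -(-41 - 1*(-614))/6 = -(-41 + 614)/6 = -1/6*573 = -191/2 ≈ -95.500)
V + E(-24 - 1*(-17)) = -191/2 - 28 = -247/2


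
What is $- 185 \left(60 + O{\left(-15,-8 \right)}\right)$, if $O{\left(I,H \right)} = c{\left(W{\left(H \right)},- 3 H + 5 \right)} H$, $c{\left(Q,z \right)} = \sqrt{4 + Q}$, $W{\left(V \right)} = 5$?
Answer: $-6660$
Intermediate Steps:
$O{\left(I,H \right)} = 3 H$ ($O{\left(I,H \right)} = \sqrt{4 + 5} H = \sqrt{9} H = 3 H$)
$- 185 \left(60 + O{\left(-15,-8 \right)}\right) = - 185 \left(60 + 3 \left(-8\right)\right) = - 185 \left(60 - 24\right) = \left(-185\right) 36 = -6660$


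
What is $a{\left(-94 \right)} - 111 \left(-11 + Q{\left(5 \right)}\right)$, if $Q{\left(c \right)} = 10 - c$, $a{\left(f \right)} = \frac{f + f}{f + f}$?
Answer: $667$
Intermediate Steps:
$a{\left(f \right)} = 1$ ($a{\left(f \right)} = \frac{2 f}{2 f} = 2 f \frac{1}{2 f} = 1$)
$a{\left(-94 \right)} - 111 \left(-11 + Q{\left(5 \right)}\right) = 1 - 111 \left(-11 + \left(10 - 5\right)\right) = 1 - 111 \left(-11 + 5\right) = 1 - -666 = 1 + 666 = 667$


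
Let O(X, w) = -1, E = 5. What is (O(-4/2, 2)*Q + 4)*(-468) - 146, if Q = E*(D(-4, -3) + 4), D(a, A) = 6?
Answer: 21382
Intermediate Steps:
Q = 50 (Q = 5*(6 + 4) = 5*10 = 50)
(O(-4/2, 2)*Q + 4)*(-468) - 146 = (-1*50 + 4)*(-468) - 146 = (-50 + 4)*(-468) - 146 = -46*(-468) - 146 = 21528 - 146 = 21382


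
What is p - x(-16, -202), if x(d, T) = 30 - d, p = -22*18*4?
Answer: -1630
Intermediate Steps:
p = -1584 (p = -396*4 = -1584)
p - x(-16, -202) = -1584 - (30 - 1*(-16)) = -1584 - (30 + 16) = -1584 - 1*46 = -1584 - 46 = -1630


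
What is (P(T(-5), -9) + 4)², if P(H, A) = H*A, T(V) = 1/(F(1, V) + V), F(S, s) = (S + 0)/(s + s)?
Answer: 9604/289 ≈ 33.232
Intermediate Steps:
F(S, s) = S/(2*s) (F(S, s) = S/((2*s)) = S*(1/(2*s)) = S/(2*s))
T(V) = 1/(V + 1/(2*V)) (T(V) = 1/((½)*1/V + V) = 1/(1/(2*V) + V) = 1/(V + 1/(2*V)))
P(H, A) = A*H
(P(T(-5), -9) + 4)² = (-18*(-5)/(1 + 2*(-5)²) + 4)² = (-18*(-5)/(1 + 2*25) + 4)² = (-18*(-5)/(1 + 50) + 4)² = (-18*(-5)/51 + 4)² = (-9*(-10/51) + 4)² = (30/17 + 4)² = (98/17)² = 9604/289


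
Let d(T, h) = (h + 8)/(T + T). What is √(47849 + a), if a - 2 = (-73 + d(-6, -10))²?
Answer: √1913605/6 ≈ 230.56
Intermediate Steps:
d(T, h) = (8 + h)/(2*T) (d(T, h) = (8 + h)/((2*T)) = (8 + h)*(1/(2*T)) = (8 + h)/(2*T))
a = 191041/36 (a = 2 + (-73 + (½)*(8 - 10)/(-6))² = 2 + (-73 + (½)*(-⅙)*(-2))² = 2 + (-73 + ⅙)² = 2 + (-437/6)² = 2 + 190969/36 = 191041/36 ≈ 5306.7)
√(47849 + a) = √(47849 + 191041/36) = √(1913605/36) = √1913605/6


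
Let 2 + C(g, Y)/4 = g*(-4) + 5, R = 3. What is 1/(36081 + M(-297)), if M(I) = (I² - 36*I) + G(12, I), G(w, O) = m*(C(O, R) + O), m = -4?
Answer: 1/117114 ≈ 8.5387e-6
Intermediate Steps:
C(g, Y) = 12 - 16*g (C(g, Y) = -8 + 4*(g*(-4) + 5) = -8 + 4*(-4*g + 5) = -8 + 4*(5 - 4*g) = -8 + (20 - 16*g) = 12 - 16*g)
G(w, O) = -48 + 60*O (G(w, O) = -4*((12 - 16*O) + O) = -4*(12 - 15*O) = -48 + 60*O)
M(I) = -48 + I² + 24*I (M(I) = (I² - 36*I) + (-48 + 60*I) = -48 + I² + 24*I)
1/(36081 + M(-297)) = 1/(36081 + (-48 + (-297)² + 24*(-297))) = 1/(36081 + (-48 + 88209 - 7128)) = 1/(36081 + 81033) = 1/117114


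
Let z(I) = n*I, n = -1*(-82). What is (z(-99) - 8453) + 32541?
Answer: 15970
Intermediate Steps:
n = 82
z(I) = 82*I
(z(-99) - 8453) + 32541 = (82*(-99) - 8453) + 32541 = (-8118 - 8453) + 32541 = -16571 + 32541 = 15970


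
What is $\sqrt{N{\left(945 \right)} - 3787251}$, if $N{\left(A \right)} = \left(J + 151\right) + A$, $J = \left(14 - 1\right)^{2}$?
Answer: $i \sqrt{3785986} \approx 1945.8 i$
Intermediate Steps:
$J = 169$ ($J = 13^{2} = 169$)
$N{\left(A \right)} = 320 + A$ ($N{\left(A \right)} = \left(169 + 151\right) + A = 320 + A$)
$\sqrt{N{\left(945 \right)} - 3787251} = \sqrt{\left(320 + 945\right) - 3787251} = \sqrt{1265 - 3787251} = \sqrt{-3785986} = i \sqrt{3785986}$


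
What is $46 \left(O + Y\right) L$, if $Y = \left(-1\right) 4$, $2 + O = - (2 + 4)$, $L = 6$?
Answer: $-3312$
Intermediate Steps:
$O = -8$ ($O = -2 - \left(2 + 4\right) = -2 - 6 = -8$)
$Y = -4$
$46 \left(O + Y\right) L = 46 \left(-8 - 4\right) 6 = 46 \left(\left(-12\right) 6\right) = 46 \left(-72\right) = -3312$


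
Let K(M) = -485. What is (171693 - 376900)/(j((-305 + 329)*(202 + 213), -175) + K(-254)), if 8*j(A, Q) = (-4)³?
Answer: 12071/29 ≈ 416.24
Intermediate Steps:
j(A, Q) = -8 (j(A, Q) = (⅛)*(-4)³ = (⅛)*(-64) = -8)
(171693 - 376900)/(j((-305 + 329)*(202 + 213), -175) + K(-254)) = (171693 - 376900)/(-8 - 485) = -205207/(-493) = -205207*(-1/493) = 12071/29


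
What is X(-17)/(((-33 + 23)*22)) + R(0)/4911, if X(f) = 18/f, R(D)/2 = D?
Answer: 9/1870 ≈ 0.0048128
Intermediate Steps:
R(D) = 2*D
X(-17)/(((-33 + 23)*22)) + R(0)/4911 = (18/(-17))/(((-33 + 23)*22)) + (2*0)/4911 = (18*(-1/17))/((-10*22)) + 0*(1/4911) = -18/17/(-220) + 0 = -18/17*(-1/220) + 0 = 9/1870 + 0 = 9/1870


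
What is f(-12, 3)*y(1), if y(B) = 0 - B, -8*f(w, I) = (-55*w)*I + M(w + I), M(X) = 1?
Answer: 1981/8 ≈ 247.63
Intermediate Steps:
f(w, I) = -⅛ + 55*I*w/8 (f(w, I) = -((-55*w)*I + 1)/8 = -(-55*I*w + 1)/8 = -(1 - 55*I*w)/8 = -⅛ + 55*I*w/8)
y(B) = -B
f(-12, 3)*y(1) = (-⅛ + (55/8)*3*(-12))*(-1*1) = (-⅛ - 495/2)*(-1) = -1981/8*(-1) = 1981/8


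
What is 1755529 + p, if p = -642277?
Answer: 1113252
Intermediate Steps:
1755529 + p = 1755529 - 642277 = 1113252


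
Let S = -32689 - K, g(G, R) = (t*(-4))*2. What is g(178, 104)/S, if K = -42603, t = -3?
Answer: 12/4957 ≈ 0.0024208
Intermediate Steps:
g(G, R) = 24 (g(G, R) = -3*(-4)*2 = 12*2 = 24)
S = 9914 (S = -32689 - 1*(-42603) = -32689 + 42603 = 9914)
g(178, 104)/S = 24/9914 = 24*(1/9914) = 12/4957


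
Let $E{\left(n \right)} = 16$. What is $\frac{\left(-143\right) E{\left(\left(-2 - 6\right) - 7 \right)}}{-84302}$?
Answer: $\frac{1144}{42151} \approx 0.027141$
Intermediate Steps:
$\frac{\left(-143\right) E{\left(\left(-2 - 6\right) - 7 \right)}}{-84302} = \frac{\left(-143\right) 16}{-84302} = \left(-2288\right) \left(- \frac{1}{84302}\right) = \frac{1144}{42151}$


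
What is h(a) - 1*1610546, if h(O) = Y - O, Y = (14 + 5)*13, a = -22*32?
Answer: -1609595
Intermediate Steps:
a = -704
Y = 247 (Y = 19*13 = 247)
h(O) = 247 - O
h(a) - 1*1610546 = (247 - 1*(-704)) - 1*1610546 = (247 + 704) - 1610546 = 951 - 1610546 = -1609595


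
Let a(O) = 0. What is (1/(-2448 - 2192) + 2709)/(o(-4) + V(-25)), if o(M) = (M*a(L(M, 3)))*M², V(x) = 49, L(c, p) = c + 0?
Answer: 12569759/227360 ≈ 55.286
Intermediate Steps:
L(c, p) = c
o(M) = 0 (o(M) = (M*0)*M² = 0*M² = 0)
(1/(-2448 - 2192) + 2709)/(o(-4) + V(-25)) = (1/(-2448 - 2192) + 2709)/(0 + 49) = (1/(-4640) + 2709)/49 = (-1/4640 + 2709)*(1/49) = (12569759/4640)*(1/49) = 12569759/227360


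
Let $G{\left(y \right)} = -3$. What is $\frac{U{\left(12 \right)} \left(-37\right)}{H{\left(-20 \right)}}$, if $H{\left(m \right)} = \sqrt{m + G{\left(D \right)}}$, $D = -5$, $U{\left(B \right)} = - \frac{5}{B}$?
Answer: $- \frac{185 i \sqrt{23}}{276} \approx - 3.2146 i$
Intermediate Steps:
$H{\left(m \right)} = \sqrt{-3 + m}$ ($H{\left(m \right)} = \sqrt{m - 3} = \sqrt{-3 + m}$)
$\frac{U{\left(12 \right)} \left(-37\right)}{H{\left(-20 \right)}} = \frac{- \frac{5}{12} \left(-37\right)}{\sqrt{-3 - 20}} = \frac{\left(-5\right) \frac{1}{12} \left(-37\right)}{\sqrt{-23}} = \frac{\left(- \frac{5}{12}\right) \left(-37\right)}{i \sqrt{23}} = \frac{185 \left(- \frac{i \sqrt{23}}{23}\right)}{12} = - \frac{185 i \sqrt{23}}{276}$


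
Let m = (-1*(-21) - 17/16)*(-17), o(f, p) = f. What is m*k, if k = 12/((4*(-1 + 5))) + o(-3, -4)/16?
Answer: -48807/256 ≈ -190.65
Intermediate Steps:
k = 9/16 (k = 12/((4*(-1 + 5))) - 3/16 = 12/((4*4)) - 3*1/16 = 12/16 - 3/16 = 12*(1/16) - 3/16 = 3/4 - 3/16 = 9/16 ≈ 0.56250)
m = -5423/16 (m = (21 - 17*1/16)*(-17) = (21 - 17/16)*(-17) = (319/16)*(-17) = -5423/16 ≈ -338.94)
m*k = -5423/16*9/16 = -48807/256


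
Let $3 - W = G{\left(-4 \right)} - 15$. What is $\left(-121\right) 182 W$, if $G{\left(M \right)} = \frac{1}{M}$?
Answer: $- \frac{803803}{2} \approx -4.019 \cdot 10^{5}$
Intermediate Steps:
$W = \frac{73}{4}$ ($W = 3 - \left(\frac{1}{-4} - 15\right) = 3 - \left(- \frac{1}{4} - 15\right) = 3 - - \frac{61}{4} = 3 + \frac{61}{4} = \frac{73}{4} \approx 18.25$)
$\left(-121\right) 182 W = \left(-121\right) 182 \cdot \frac{73}{4} = \left(-22022\right) \frac{73}{4} = - \frac{803803}{2}$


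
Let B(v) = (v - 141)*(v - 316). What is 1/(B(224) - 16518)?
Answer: -1/24154 ≈ -4.1401e-5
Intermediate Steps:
B(v) = (-316 + v)*(-141 + v) (B(v) = (-141 + v)*(-316 + v) = (-316 + v)*(-141 + v))
1/(B(224) - 16518) = 1/((44556 + 224² - 457*224) - 16518) = 1/((44556 + 50176 - 102368) - 16518) = 1/(-7636 - 16518) = 1/(-24154) = -1/24154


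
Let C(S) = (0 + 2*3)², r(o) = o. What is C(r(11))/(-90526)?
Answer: -18/45263 ≈ -0.00039768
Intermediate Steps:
C(S) = 36 (C(S) = (0 + 6)² = 6² = 36)
C(r(11))/(-90526) = 36/(-90526) = 36*(-1/90526) = -18/45263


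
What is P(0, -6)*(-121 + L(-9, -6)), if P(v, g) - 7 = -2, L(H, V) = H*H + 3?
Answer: -185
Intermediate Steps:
L(H, V) = 3 + H² (L(H, V) = H² + 3 = 3 + H²)
P(v, g) = 5 (P(v, g) = 7 - 2 = 5)
P(0, -6)*(-121 + L(-9, -6)) = 5*(-121 + (3 + (-9)²)) = 5*(-121 + (3 + 81)) = 5*(-121 + 84) = 5*(-37) = -185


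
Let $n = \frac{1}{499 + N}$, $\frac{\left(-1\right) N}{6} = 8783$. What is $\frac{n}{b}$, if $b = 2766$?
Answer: $- \frac{1}{144382434} \approx -6.9261 \cdot 10^{-9}$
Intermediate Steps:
$N = -52698$ ($N = \left(-6\right) 8783 = -52698$)
$n = - \frac{1}{52199}$ ($n = \frac{1}{499 - 52698} = \frac{1}{-52199} = - \frac{1}{52199} \approx -1.9157 \cdot 10^{-5}$)
$\frac{n}{b} = - \frac{1}{52199 \cdot 2766} = \left(- \frac{1}{52199}\right) \frac{1}{2766} = - \frac{1}{144382434}$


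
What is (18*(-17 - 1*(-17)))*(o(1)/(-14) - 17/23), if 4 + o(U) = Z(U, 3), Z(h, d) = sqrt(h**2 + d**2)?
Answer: 0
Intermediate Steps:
Z(h, d) = sqrt(d**2 + h**2)
o(U) = -4 + sqrt(9 + U**2) (o(U) = -4 + sqrt(3**2 + U**2) = -4 + sqrt(9 + U**2))
(18*(-17 - 1*(-17)))*(o(1)/(-14) - 17/23) = (18*(-17 - 1*(-17)))*((-4 + sqrt(9 + 1**2))/(-14) - 17/23) = (18*(-17 + 17))*((-4 + sqrt(9 + 1))*(-1/14) - 17*1/23) = (18*0)*((-4 + sqrt(10))*(-1/14) - 17/23) = 0*((2/7 - sqrt(10)/14) - 17/23) = 0*(-73/161 - sqrt(10)/14) = 0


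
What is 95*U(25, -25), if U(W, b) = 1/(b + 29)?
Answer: 95/4 ≈ 23.750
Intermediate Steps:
U(W, b) = 1/(29 + b)
95*U(25, -25) = 95/(29 - 25) = 95/4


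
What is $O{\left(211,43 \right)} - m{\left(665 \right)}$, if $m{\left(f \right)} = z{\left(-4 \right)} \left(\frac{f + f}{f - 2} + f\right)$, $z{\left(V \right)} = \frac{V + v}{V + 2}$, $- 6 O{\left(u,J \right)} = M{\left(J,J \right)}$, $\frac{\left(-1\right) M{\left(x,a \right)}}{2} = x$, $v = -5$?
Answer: $- \frac{3961019}{1326} \approx -2987.2$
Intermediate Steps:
$M{\left(x,a \right)} = - 2 x$
$O{\left(u,J \right)} = \frac{J}{3}$ ($O{\left(u,J \right)} = - \frac{\left(-2\right) J}{6} = \frac{J}{3}$)
$z{\left(V \right)} = \frac{-5 + V}{2 + V}$ ($z{\left(V \right)} = \frac{V - 5}{V + 2} = \frac{-5 + V}{2 + V}$)
$m{\left(f \right)} = \frac{9 f}{2} + \frac{9 f}{-2 + f}$ ($m{\left(f \right)} = \frac{-5 - 4}{2 - 4} \left(\frac{f + f}{f - 2} + f\right) = \frac{1}{-2} \left(-9\right) \left(\frac{2 f}{-2 + f} + f\right) = \left(- \frac{1}{2}\right) \left(-9\right) \left(\frac{2 f}{-2 + f} + f\right) = \frac{9 \left(f + \frac{2 f}{-2 + f}\right)}{2} = \frac{9 f}{2} + \frac{9 f}{-2 + f}$)
$O{\left(211,43 \right)} - m{\left(665 \right)} = \frac{1}{3} \cdot 43 - \frac{9 \cdot 665^{2}}{2 \left(-2 + 665\right)} = \frac{43}{3} - \frac{9}{2} \cdot 442225 \cdot \frac{1}{663} = \frac{43}{3} - \frac{1326675}{442} = - \frac{3961019}{1326}$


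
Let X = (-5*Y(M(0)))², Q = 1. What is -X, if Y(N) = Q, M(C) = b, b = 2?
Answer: -25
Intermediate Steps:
M(C) = 2
Y(N) = 1
X = 25 (X = (-5*1)² = (-5)² = 25)
-X = -1*25 = -25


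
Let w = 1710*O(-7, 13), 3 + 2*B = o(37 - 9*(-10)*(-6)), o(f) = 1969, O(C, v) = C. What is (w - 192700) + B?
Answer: -203687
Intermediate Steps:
B = 983 (B = -3/2 + (½)*1969 = -3/2 + 1969/2 = 983)
w = -11970 (w = 1710*(-7) = -11970)
(w - 192700) + B = (-11970 - 192700) + 983 = -204670 + 983 = -203687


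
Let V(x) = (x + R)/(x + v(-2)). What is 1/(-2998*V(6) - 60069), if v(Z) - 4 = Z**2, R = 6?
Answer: -7/438471 ≈ -1.5965e-5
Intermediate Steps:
v(Z) = 4 + Z**2
V(x) = (6 + x)/(8 + x) (V(x) = (x + 6)/(x + (4 + (-2)**2)) = (6 + x)/(x + (4 + 4)) = (6 + x)/(x + 8) = (6 + x)/(8 + x))
1/(-2998*V(6) - 60069) = 1/(-2998*(6 + 6)/(8 + 6) - 60069) = 1/(-2998*12/14 - 60069) = 1/(-1499*12/7 - 60069) = 1/(-2998*6/7 - 60069) = 1/(-17988/7 - 60069) = 1/(-438471/7) = -7/438471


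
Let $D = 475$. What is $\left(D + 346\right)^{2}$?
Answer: $674041$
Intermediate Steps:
$\left(D + 346\right)^{2} = \left(475 + 346\right)^{2} = 821^{2} = 674041$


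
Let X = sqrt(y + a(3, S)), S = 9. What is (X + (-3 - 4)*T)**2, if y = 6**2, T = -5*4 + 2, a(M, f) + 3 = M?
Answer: 17424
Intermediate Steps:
a(M, f) = -3 + M
T = -18 (T = -20 + 2 = -18)
y = 36
X = 6 (X = sqrt(36 + (-3 + 3)) = sqrt(36 + 0) = sqrt(36) = 6)
(X + (-3 - 4)*T)**2 = (6 + (-3 - 4)*(-18))**2 = (6 - 7*(-18))**2 = (6 + 126)**2 = 132**2 = 17424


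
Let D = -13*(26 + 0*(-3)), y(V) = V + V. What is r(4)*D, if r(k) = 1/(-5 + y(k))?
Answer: -338/3 ≈ -112.67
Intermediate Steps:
y(V) = 2*V
r(k) = 1/(-5 + 2*k)
D = -338 (D = -13*(26 + 0) = -13*26 = -338)
r(4)*D = -338/(-5 + 2*4) = -338/(-5 + 8) = -338/3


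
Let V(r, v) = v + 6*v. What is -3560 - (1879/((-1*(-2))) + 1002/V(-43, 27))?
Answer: -567605/126 ≈ -4504.8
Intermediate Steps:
V(r, v) = 7*v
-3560 - (1879/((-1*(-2))) + 1002/V(-43, 27)) = -3560 - (1879/((-1*(-2))) + 1002/((7*27))) = -3560 - (1879/2 + 1002/189) = -3560 - (1879*(1/2) + 1002*(1/189)) = -3560 - (1879/2 + 334/63) = -3560 - 1*119045/126 = -3560 - 119045/126 = -567605/126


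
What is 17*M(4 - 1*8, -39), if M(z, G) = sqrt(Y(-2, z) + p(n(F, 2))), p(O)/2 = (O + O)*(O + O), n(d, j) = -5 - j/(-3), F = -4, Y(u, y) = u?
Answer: 17*sqrt(1334)/3 ≈ 206.97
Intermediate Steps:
n(d, j) = -5 + j/3 (n(d, j) = -5 - j*(-1)/3 = -5 - (-1)*j/3 = -5 + j/3)
p(O) = 8*O**2 (p(O) = 2*((O + O)*(O + O)) = 2*((2*O)*(2*O)) = 2*(4*O**2) = 8*O**2)
M(z, G) = sqrt(1334)/3 (M(z, G) = sqrt(-2 + 8*(-5 + (1/3)*2)**2) = sqrt(-2 + 8*(-5 + 2/3)**2) = sqrt(-2 + 8*(-13/3)**2) = sqrt(-2 + 8*(169/9)) = sqrt(-2 + 1352/9) = sqrt(1334/9) = sqrt(1334)/3)
17*M(4 - 1*8, -39) = 17*(sqrt(1334)/3) = 17*sqrt(1334)/3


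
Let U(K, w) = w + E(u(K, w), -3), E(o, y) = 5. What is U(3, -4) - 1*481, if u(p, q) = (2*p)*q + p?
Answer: -480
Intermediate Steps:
u(p, q) = p + 2*p*q (u(p, q) = 2*p*q + p = p + 2*p*q)
U(K, w) = 5 + w (U(K, w) = w + 5 = 5 + w)
U(3, -4) - 1*481 = (5 - 4) - 1*481 = 1 - 481 = -480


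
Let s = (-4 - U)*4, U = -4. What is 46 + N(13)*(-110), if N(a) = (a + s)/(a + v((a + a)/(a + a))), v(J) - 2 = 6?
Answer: -464/21 ≈ -22.095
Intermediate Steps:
v(J) = 8 (v(J) = 2 + 6 = 8)
s = 0 (s = (-4 - 1*(-4))*4 = (-4 + 4)*4 = 0*4 = 0)
N(a) = a/(8 + a) (N(a) = (a + 0)/(a + 8) = a/(8 + a))
46 + N(13)*(-110) = 46 + (13/(8 + 13))*(-110) = 46 + (13/21)*(-110) = 46 - 1430/21 = -464/21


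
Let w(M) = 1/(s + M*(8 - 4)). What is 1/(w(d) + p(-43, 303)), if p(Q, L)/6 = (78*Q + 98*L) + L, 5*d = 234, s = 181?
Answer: 1841/294298583 ≈ 6.2555e-6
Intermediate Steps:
d = 234/5 (d = (⅕)*234 = 234/5 ≈ 46.800)
w(M) = 1/(181 + 4*M) (w(M) = 1/(181 + M*(8 - 4)) = 1/(181 + M*4) = 1/(181 + 4*M))
p(Q, L) = 468*Q + 594*L (p(Q, L) = 6*((78*Q + 98*L) + L) = 6*(78*Q + 99*L) = 468*Q + 594*L)
1/(w(d) + p(-43, 303)) = 1/(1/(181 + 4*(234/5)) + (468*(-43) + 594*303)) = 1/(1/(181 + 936/5) + (-20124 + 179982)) = 1/(1/(1841/5) + 159858) = 1/(5/1841 + 159858) = 1/(294298583/1841) = 1841/294298583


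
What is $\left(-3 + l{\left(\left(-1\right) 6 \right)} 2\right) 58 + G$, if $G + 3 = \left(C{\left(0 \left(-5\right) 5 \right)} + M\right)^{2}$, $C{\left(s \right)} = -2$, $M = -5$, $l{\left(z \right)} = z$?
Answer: $-824$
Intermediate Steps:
$G = 46$ ($G = -3 + \left(-2 - 5\right)^{2} = -3 + \left(-7\right)^{2} = -3 + 49 = 46$)
$\left(-3 + l{\left(\left(-1\right) 6 \right)} 2\right) 58 + G = \left(-3 + \left(-1\right) 6 \cdot 2\right) 58 + 46 = \left(-3 - 12\right) 58 + 46 = \left(-15\right) 58 + 46 = -870 + 46 = -824$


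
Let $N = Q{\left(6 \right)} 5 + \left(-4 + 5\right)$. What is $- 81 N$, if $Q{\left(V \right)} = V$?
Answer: $-2511$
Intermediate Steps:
$N = 31$ ($N = 6 \cdot 5 + \left(-4 + 5\right) = 30 + 1 = 31$)
$- 81 N = \left(-81\right) 31 = -2511$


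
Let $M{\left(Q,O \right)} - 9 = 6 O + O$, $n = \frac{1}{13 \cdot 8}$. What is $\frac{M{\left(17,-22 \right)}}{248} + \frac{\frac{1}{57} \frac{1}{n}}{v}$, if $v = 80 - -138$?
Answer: $- \frac{887989}{1540824} \approx -0.57631$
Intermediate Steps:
$n = \frac{1}{104} \approx 0.0096154$
$M{\left(Q,O \right)} = 9 + 7 O$ ($M{\left(Q,O \right)} = 9 + \left(6 O + O\right) = 9 + 7 O$)
$v = 218$ ($v = 80 + 138 = 218$)
$\frac{M{\left(17,-22 \right)}}{248} + \frac{\frac{1}{57} \frac{1}{n}}{v} = \frac{9 + 7 \left(-22\right)}{248} + \frac{\frac{1}{57} \frac{1}{\frac{1}{104}}}{218} = \left(9 - 154\right) \frac{1}{248} + \frac{1}{57} \cdot 104 \cdot \frac{1}{218} = \left(-145\right) \frac{1}{248} + \frac{104}{57} \cdot \frac{1}{218} = - \frac{145}{248} + \frac{52}{6213} = - \frac{887989}{1540824}$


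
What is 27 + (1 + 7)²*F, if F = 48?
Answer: 3099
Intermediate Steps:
27 + (1 + 7)²*F = 27 + (1 + 7)²*48 = 27 + 8²*48 = 27 + 64*48 = 27 + 3072 = 3099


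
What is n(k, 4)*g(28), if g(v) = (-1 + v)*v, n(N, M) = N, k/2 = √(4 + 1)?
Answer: 1512*√5 ≈ 3380.9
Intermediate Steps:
k = 2*√5 (k = 2*√(4 + 1) = 2*√5 ≈ 4.4721)
g(v) = v*(-1 + v)
n(k, 4)*g(28) = (2*√5)*(28*(-1 + 28)) = (2*√5)*(28*27) = (2*√5)*756 = 1512*√5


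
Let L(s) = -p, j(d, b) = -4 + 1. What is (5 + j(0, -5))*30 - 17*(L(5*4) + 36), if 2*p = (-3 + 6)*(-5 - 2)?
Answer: -1461/2 ≈ -730.50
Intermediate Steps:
p = -21/2 (p = ((-3 + 6)*(-5 - 2))/2 = (3*(-7))/2 = (1/2)*(-21) = -21/2 ≈ -10.500)
j(d, b) = -3
L(s) = 21/2 (L(s) = -1*(-21/2) = 21/2)
(5 + j(0, -5))*30 - 17*(L(5*4) + 36) = (5 - 3)*30 - 17*(21/2 + 36) = 2*30 - 17*93/2 = 60 - 1*1581/2 = 60 - 1581/2 = -1461/2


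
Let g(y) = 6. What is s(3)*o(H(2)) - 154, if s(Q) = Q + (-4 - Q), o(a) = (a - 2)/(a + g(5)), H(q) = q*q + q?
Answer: -466/3 ≈ -155.33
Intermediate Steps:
H(q) = q + q**2 (H(q) = q**2 + q = q + q**2)
o(a) = (-2 + a)/(6 + a) (o(a) = (a - 2)/(a + 6) = (-2 + a)/(6 + a))
s(Q) = -4
s(3)*o(H(2)) - 154 = -4*(-2 + 2*(1 + 2))/(6 + 2*(1 + 2)) - 154 = -4*(-2 + 2*3)/(6 + 2*3) - 154 = -4*(-2 + 6)/(6 + 6) - 154 = -4*4/12 - 154 = -4/3 - 154 = -466/3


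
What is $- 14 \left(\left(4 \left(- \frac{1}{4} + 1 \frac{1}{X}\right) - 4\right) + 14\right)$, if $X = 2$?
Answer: $-154$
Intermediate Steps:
$- 14 \left(\left(4 \left(- \frac{1}{4} + 1 \frac{1}{X}\right) - 4\right) + 14\right) = - 14 \left(\left(4 \left(- \frac{1}{4} + 1 \cdot \frac{1}{2}\right) - 4\right) + 14\right) = - 14 \left(\left(4 \left(\left(-1\right) \frac{1}{4} + 1 \cdot \frac{1}{2}\right) - 4\right) + 14\right) = - 14 \left(\left(4 \left(- \frac{1}{4} + \frac{1}{2}\right) - 4\right) + 14\right) = - 14 \left(\left(4 \cdot \frac{1}{4} - 4\right) + 14\right) = - 14 \left(\left(1 - 4\right) + 14\right) = - 14 \left(-3 + 14\right) = \left(-14\right) 11 = -154$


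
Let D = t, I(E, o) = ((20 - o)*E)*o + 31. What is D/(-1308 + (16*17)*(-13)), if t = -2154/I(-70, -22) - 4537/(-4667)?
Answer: -21810853/112532170156 ≈ -0.00019382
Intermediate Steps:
I(E, o) = 31 + E*o*(20 - o) (I(E, o) = (E*(20 - o))*o + 31 = E*o*(20 - o) + 31 = 31 + E*o*(20 - o))
t = 21810853/23231249 (t = -2154/(31 - 1*(-70)*(-22)² + 20*(-70)*(-22)) - 4537/(-4667) = -2154/(31 - 1*(-70)*484 + 30800) - 4537*(-1/4667) = -2154/(31 + 33880 + 30800) + 349/359 = -2154/64711 + 349/359 = 21810853/23231249 ≈ 0.93886)
D = 21810853/23231249 ≈ 0.93886
D/(-1308 + (16*17)*(-13)) = 21810853/(23231249*(-1308 + (16*17)*(-13))) = 21810853/(23231249*(-1308 + 272*(-13))) = 21810853/(23231249*(-1308 - 3536)) = (21810853/23231249)/(-4844) = (21810853/23231249)*(-1/4844) = -21810853/112532170156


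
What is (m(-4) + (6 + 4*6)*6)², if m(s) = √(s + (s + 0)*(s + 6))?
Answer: 32388 + 720*I*√3 ≈ 32388.0 + 1247.1*I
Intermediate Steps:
m(s) = √(s + s*(6 + s))
(m(-4) + (6 + 4*6)*6)² = (√(-4*(7 - 4)) + (6 + 4*6)*6)² = (√(-4*3) + (6 + 24)*6)² = (√(-12) + 30*6)² = (2*I*√3 + 180)² = (180 + 2*I*√3)²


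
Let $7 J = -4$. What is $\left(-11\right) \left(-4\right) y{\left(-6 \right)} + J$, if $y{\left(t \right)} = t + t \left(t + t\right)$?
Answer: $\frac{20324}{7} \approx 2903.4$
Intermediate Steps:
$J = - \frac{4}{7}$ ($J = \frac{1}{7} \left(-4\right) = - \frac{4}{7} \approx -0.57143$)
$y{\left(t \right)} = t + 2 t^{2}$ ($y{\left(t \right)} = t + t 2 t = t + 2 t^{2}$)
$\left(-11\right) \left(-4\right) y{\left(-6 \right)} + J = \left(-11\right) \left(-4\right) \left(- 6 \left(1 + 2 \left(-6\right)\right)\right) - \frac{4}{7} = 44 \left(- 6 \left(1 - 12\right)\right) - \frac{4}{7} = 44 \left(\left(-6\right) \left(-11\right)\right) - \frac{4}{7} = 44 \cdot 66 - \frac{4}{7} = 2904 - \frac{4}{7} = \frac{20324}{7}$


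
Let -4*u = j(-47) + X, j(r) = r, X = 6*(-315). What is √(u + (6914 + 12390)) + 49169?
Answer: 49169 + √79153/2 ≈ 49310.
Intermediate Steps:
X = -1890
u = 1937/4 (u = -(-47 - 1890)/4 = -¼*(-1937) = 1937/4 ≈ 484.25)
√(u + (6914 + 12390)) + 49169 = √(1937/4 + (6914 + 12390)) + 49169 = √(1937/4 + 19304) + 49169 = √(79153/4) + 49169 = √79153/2 + 49169 = 49169 + √79153/2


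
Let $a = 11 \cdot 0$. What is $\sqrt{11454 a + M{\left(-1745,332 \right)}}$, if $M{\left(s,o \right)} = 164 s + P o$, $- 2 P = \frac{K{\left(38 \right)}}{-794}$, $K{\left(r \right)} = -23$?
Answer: $\frac{7 i \sqrt{920516357}}{397} \approx 534.96 i$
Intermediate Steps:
$P = - \frac{23}{1588}$ ($P = - \frac{\left(-23\right) \frac{1}{-794}}{2} = - \frac{\left(-23\right) \left(- \frac{1}{794}\right)}{2} = \left(- \frac{1}{2}\right) \frac{23}{794} = - \frac{23}{1588} \approx -0.014484$)
$M{\left(s,o \right)} = 164 s - \frac{23 o}{1588}$
$a = 0$
$\sqrt{11454 a + M{\left(-1745,332 \right)}} = \sqrt{11454 \cdot 0 + \left(164 \left(-1745\right) - \frac{1909}{397}\right)} = \sqrt{0 - \frac{113615369}{397}} = \sqrt{- \frac{113615369}{397}} = \frac{7 i \sqrt{920516357}}{397}$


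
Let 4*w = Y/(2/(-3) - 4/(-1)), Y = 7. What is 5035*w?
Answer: 21147/8 ≈ 2643.4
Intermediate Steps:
w = 21/40 (w = (7/(2/(-3) - 4/(-1)))/4 = (7/(2*(-⅓) - 4*(-1)))/4 = (7/(-⅔ + 4))/4 = (7/(10/3))/4 = (7*(3/10))/4 = (¼)*(21/10) = 21/40 ≈ 0.52500)
5035*w = 5035*(21/40) = 21147/8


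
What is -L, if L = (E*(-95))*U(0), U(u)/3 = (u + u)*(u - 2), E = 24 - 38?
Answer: 0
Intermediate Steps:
E = -14
U(u) = 6*u*(-2 + u) (U(u) = 3*((u + u)*(u - 2)) = 3*((2*u)*(-2 + u)) = 3*(2*u*(-2 + u)) = 6*u*(-2 + u))
L = 0 (L = (-14*(-95))*(6*0*(-2 + 0)) = 1330*(6*0*(-2)) = 1330*0 = 0)
-L = -1*0 = 0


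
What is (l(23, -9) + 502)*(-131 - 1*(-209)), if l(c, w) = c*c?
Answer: 80418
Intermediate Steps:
l(c, w) = c²
(l(23, -9) + 502)*(-131 - 1*(-209)) = (23² + 502)*(-131 - 1*(-209)) = (529 + 502)*(-131 + 209) = 1031*78 = 80418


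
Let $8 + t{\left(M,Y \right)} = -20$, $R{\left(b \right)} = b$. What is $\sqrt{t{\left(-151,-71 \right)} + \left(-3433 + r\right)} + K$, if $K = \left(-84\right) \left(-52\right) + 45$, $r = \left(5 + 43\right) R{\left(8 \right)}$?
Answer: $4413 + i \sqrt{3077} \approx 4413.0 + 55.471 i$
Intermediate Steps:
$t{\left(M,Y \right)} = -28$ ($t{\left(M,Y \right)} = -8 - 20 = -28$)
$r = 384$ ($r = \left(5 + 43\right) 8 = 48 \cdot 8 = 384$)
$K = 4413$ ($K = 4368 + 45 = 4413$)
$\sqrt{t{\left(-151,-71 \right)} + \left(-3433 + r\right)} + K = \sqrt{-28 + \left(-3433 + 384\right)} + 4413 = \sqrt{-28 - 3049} + 4413 = \sqrt{-3077} + 4413 = i \sqrt{3077} + 4413 = 4413 + i \sqrt{3077}$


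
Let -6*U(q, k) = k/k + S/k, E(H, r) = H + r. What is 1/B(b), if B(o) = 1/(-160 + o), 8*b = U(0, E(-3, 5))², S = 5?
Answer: -184271/1152 ≈ -159.96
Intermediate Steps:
U(q, k) = -⅙ - 5/(6*k) (U(q, k) = -(k/k + 5/k)/6 = -(1 + 5/k)/6 = -⅙ - 5/(6*k))
b = 49/1152 (b = ((-5 - (-3 + 5))/(6*(-3 + 5)))²/8 = ((⅙)*(-5 - 1*2)/2)²/8 = ((⅙)*(½)*(-5 - 2))²/8 = ((⅙)*(½)*(-7))²/8 = (-7/12)²/8 = (⅛)*(49/144) = 49/1152 ≈ 0.042535)
1/B(b) = 1/(1/(-160 + 49/1152)) = 1/(1/(-184271/1152)) = 1/(-1152/184271) = -184271/1152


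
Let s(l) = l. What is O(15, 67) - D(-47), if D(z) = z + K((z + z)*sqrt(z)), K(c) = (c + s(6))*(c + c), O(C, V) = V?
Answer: 830698 + 1128*I*sqrt(47) ≈ 8.307e+5 + 7733.2*I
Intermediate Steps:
K(c) = 2*c*(6 + c) (K(c) = (c + 6)*(c + c) = (6 + c)*(2*c) = 2*c*(6 + c))
D(z) = z + 4*z**(3/2)*(6 + 2*z**(3/2)) (D(z) = z + 2*((z + z)*sqrt(z))*(6 + (z + z)*sqrt(z)) = z + 2*((2*z)*sqrt(z))*(6 + (2*z)*sqrt(z)) = z + 2*(2*z**(3/2))*(6 + 2*z**(3/2)) = z + 4*z**(3/2)*(6 + 2*z**(3/2)))
O(15, 67) - D(-47) = 67 - (-47 + 8*(-47)**3 + 24*(-47)**(3/2)) = 67 - (-47 + 8*(-103823) + 24*(-47*I*sqrt(47))) = 67 - (-47 - 830584 - 1128*I*sqrt(47)) = 67 - (-830631 - 1128*I*sqrt(47)) = 67 + (830631 + 1128*I*sqrt(47)) = 830698 + 1128*I*sqrt(47)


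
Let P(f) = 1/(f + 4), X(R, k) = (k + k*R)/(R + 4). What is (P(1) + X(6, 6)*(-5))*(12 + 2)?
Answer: -1456/5 ≈ -291.20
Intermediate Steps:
X(R, k) = (k + R*k)/(4 + R)
P(f) = 1/(4 + f)
(P(1) + X(6, 6)*(-5))*(12 + 2) = (1/(4 + 1) + (6*(1 + 6)/(4 + 6))*(-5))*(12 + 2) = (1/5 + (6*7/10)*(-5))*14 = (⅕ + (6*(⅒)*7)*(-5))*14 = (⅕ + (21/5)*(-5))*14 = (⅕ - 21)*14 = -104/5*14 = -1456/5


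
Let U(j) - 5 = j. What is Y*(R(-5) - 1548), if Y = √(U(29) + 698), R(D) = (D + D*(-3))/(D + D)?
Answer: -3098*√183 ≈ -41909.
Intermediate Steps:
U(j) = 5 + j
R(D) = -1 (R(D) = (D - 3*D)/((2*D)) = (-2*D)*(1/(2*D)) = -1)
Y = 2*√183 (Y = √((5 + 29) + 698) = √(34 + 698) = √732 = 2*√183 ≈ 27.056)
Y*(R(-5) - 1548) = (2*√183)*(-1 - 1548) = (2*√183)*(-1549) = -3098*√183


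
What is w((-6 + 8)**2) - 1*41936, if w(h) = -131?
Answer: -42067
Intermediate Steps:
w((-6 + 8)**2) - 1*41936 = -131 - 1*41936 = -131 - 41936 = -42067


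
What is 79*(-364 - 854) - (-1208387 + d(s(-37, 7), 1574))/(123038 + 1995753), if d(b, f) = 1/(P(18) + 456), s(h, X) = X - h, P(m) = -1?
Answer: -92762260142826/964049905 ≈ -96221.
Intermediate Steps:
d(b, f) = 1/455 (d(b, f) = 1/(-1 + 456) = 1/455)
79*(-364 - 854) - (-1208387 + d(s(-37, 7), 1574))/(123038 + 1995753) = 79*(-364 - 854) - (-1208387 + 1/455)/(123038 + 1995753) = 79*(-1218) - (-549816084)/(455*2118791) = -96222 - (-549816084)/(455*2118791) = -96222 - 1*(-549816084/964049905) = -96222 + 549816084/964049905 = -92762260142826/964049905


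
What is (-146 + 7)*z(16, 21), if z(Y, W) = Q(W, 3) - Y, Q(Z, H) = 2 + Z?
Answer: -973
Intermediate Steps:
z(Y, W) = 2 + W - Y (z(Y, W) = (2 + W) - Y = 2 + W - Y)
(-146 + 7)*z(16, 21) = (-146 + 7)*(2 + 21 - 1*16) = -139*(2 + 21 - 16) = -139*7 = -973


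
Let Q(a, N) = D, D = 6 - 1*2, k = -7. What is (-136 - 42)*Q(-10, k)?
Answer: -712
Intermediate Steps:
D = 4 (D = 6 - 2 = 4)
Q(a, N) = 4
(-136 - 42)*Q(-10, k) = (-136 - 42)*4 = -178*4 = -712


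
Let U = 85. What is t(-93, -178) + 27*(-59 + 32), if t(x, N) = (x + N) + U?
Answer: -915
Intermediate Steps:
t(x, N) = 85 + N + x (t(x, N) = (x + N) + 85 = (N + x) + 85 = 85 + N + x)
t(-93, -178) + 27*(-59 + 32) = (85 - 178 - 93) + 27*(-59 + 32) = -186 + 27*(-27) = -186 - 729 = -915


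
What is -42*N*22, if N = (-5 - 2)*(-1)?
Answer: -6468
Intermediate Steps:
N = 7 (N = -7*(-1) = 7)
-42*N*22 = -42*7*22 = -294*22 = -6468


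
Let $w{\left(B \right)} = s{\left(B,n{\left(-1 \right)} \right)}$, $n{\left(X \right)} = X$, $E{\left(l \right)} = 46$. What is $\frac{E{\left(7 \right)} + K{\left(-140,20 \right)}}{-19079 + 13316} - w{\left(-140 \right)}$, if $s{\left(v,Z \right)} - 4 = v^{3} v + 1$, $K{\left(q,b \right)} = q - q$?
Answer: $- \frac{2213914108861}{5763} \approx -3.8416 \cdot 10^{8}$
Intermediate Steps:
$K{\left(q,b \right)} = 0$
$s{\left(v,Z \right)} = 5 + v^{4}$ ($s{\left(v,Z \right)} = 4 + \left(v^{3} v + 1\right) = 4 + \left(v^{4} + 1\right) = 4 + \left(1 + v^{4}\right) = 5 + v^{4}$)
$w{\left(B \right)} = 5 + B^{4}$
$\frac{E{\left(7 \right)} + K{\left(-140,20 \right)}}{-19079 + 13316} - w{\left(-140 \right)} = \frac{46 + 0}{-19079 + 13316} - \left(5 + \left(-140\right)^{4}\right) = \frac{46}{-5763} - \left(5 + 384160000\right) = 46 \left(- \frac{1}{5763}\right) - 384160005 = - \frac{46}{5763} - 384160005 = - \frac{2213914108861}{5763}$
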